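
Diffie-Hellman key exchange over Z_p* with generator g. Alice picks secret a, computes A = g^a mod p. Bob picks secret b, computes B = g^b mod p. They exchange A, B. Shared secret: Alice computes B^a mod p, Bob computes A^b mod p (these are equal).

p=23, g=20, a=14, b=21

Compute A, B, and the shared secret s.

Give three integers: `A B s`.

A = 20^14 mod 23  (bits of 14 = 1110)
  bit 0 = 1: r = r^2 * 20 mod 23 = 1^2 * 20 = 1*20 = 20
  bit 1 = 1: r = r^2 * 20 mod 23 = 20^2 * 20 = 9*20 = 19
  bit 2 = 1: r = r^2 * 20 mod 23 = 19^2 * 20 = 16*20 = 21
  bit 3 = 0: r = r^2 mod 23 = 21^2 = 4
  -> A = 4
B = 20^21 mod 23  (bits of 21 = 10101)
  bit 0 = 1: r = r^2 * 20 mod 23 = 1^2 * 20 = 1*20 = 20
  bit 1 = 0: r = r^2 mod 23 = 20^2 = 9
  bit 2 = 1: r = r^2 * 20 mod 23 = 9^2 * 20 = 12*20 = 10
  bit 3 = 0: r = r^2 mod 23 = 10^2 = 8
  bit 4 = 1: r = r^2 * 20 mod 23 = 8^2 * 20 = 18*20 = 15
  -> B = 15
s = B^a = 15^14 mod 23  (bits of 14 = 1110)
  bit 0 = 1: r = r^2 * 15 mod 23 = 1^2 * 15 = 1*15 = 15
  bit 1 = 1: r = r^2 * 15 mod 23 = 15^2 * 15 = 18*15 = 17
  bit 2 = 1: r = r^2 * 15 mod 23 = 17^2 * 15 = 13*15 = 11
  bit 3 = 0: r = r^2 mod 23 = 11^2 = 6
  -> s = B^a = 6

Answer: 4 15 6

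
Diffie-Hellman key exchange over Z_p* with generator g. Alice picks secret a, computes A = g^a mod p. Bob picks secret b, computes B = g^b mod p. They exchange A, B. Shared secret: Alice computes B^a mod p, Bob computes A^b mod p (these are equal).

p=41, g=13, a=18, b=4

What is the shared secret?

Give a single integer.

A = 13^18 mod 41  (bits of 18 = 10010)
  bit 0 = 1: r = r^2 * 13 mod 41 = 1^2 * 13 = 1*13 = 13
  bit 1 = 0: r = r^2 mod 41 = 13^2 = 5
  bit 2 = 0: r = r^2 mod 41 = 5^2 = 25
  bit 3 = 1: r = r^2 * 13 mod 41 = 25^2 * 13 = 10*13 = 7
  bit 4 = 0: r = r^2 mod 41 = 7^2 = 8
  -> A = 8
B = 13^4 mod 41  (bits of 4 = 100)
  bit 0 = 1: r = r^2 * 13 mod 41 = 1^2 * 13 = 1*13 = 13
  bit 1 = 0: r = r^2 mod 41 = 13^2 = 5
  bit 2 = 0: r = r^2 mod 41 = 5^2 = 25
  -> B = 25
s = B^a = 25^18 mod 41  (bits of 18 = 10010)
  bit 0 = 1: r = r^2 * 25 mod 41 = 1^2 * 25 = 1*25 = 25
  bit 1 = 0: r = r^2 mod 41 = 25^2 = 10
  bit 2 = 0: r = r^2 mod 41 = 10^2 = 18
  bit 3 = 1: r = r^2 * 25 mod 41 = 18^2 * 25 = 37*25 = 23
  bit 4 = 0: r = r^2 mod 41 = 23^2 = 37
  -> s = B^a = 37

Answer: 37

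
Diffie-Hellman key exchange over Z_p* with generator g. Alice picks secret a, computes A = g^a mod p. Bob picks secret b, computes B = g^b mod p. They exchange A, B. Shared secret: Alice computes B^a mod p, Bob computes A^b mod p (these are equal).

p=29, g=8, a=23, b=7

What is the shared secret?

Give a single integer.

A = 8^23 mod 29  (bits of 23 = 10111)
  bit 0 = 1: r = r^2 * 8 mod 29 = 1^2 * 8 = 1*8 = 8
  bit 1 = 0: r = r^2 mod 29 = 8^2 = 6
  bit 2 = 1: r = r^2 * 8 mod 29 = 6^2 * 8 = 7*8 = 27
  bit 3 = 1: r = r^2 * 8 mod 29 = 27^2 * 8 = 4*8 = 3
  bit 4 = 1: r = r^2 * 8 mod 29 = 3^2 * 8 = 9*8 = 14
  -> A = 14
B = 8^7 mod 29  (bits of 7 = 111)
  bit 0 = 1: r = r^2 * 8 mod 29 = 1^2 * 8 = 1*8 = 8
  bit 1 = 1: r = r^2 * 8 mod 29 = 8^2 * 8 = 6*8 = 19
  bit 2 = 1: r = r^2 * 8 mod 29 = 19^2 * 8 = 13*8 = 17
  -> B = 17
s = B^a = 17^23 mod 29  (bits of 23 = 10111)
  bit 0 = 1: r = r^2 * 17 mod 29 = 1^2 * 17 = 1*17 = 17
  bit 1 = 0: r = r^2 mod 29 = 17^2 = 28
  bit 2 = 1: r = r^2 * 17 mod 29 = 28^2 * 17 = 1*17 = 17
  bit 3 = 1: r = r^2 * 17 mod 29 = 17^2 * 17 = 28*17 = 12
  bit 4 = 1: r = r^2 * 17 mod 29 = 12^2 * 17 = 28*17 = 12
  -> s = B^a = 12

Answer: 12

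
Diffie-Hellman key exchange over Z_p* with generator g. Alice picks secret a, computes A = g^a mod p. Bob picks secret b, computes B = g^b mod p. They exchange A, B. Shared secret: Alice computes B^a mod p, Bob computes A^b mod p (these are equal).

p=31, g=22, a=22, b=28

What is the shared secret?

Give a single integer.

Answer: 9

Derivation:
A = 22^22 mod 31  (bits of 22 = 10110)
  bit 0 = 1: r = r^2 * 22 mod 31 = 1^2 * 22 = 1*22 = 22
  bit 1 = 0: r = r^2 mod 31 = 22^2 = 19
  bit 2 = 1: r = r^2 * 22 mod 31 = 19^2 * 22 = 20*22 = 6
  bit 3 = 1: r = r^2 * 22 mod 31 = 6^2 * 22 = 5*22 = 17
  bit 4 = 0: r = r^2 mod 31 = 17^2 = 10
  -> A = 10
B = 22^28 mod 31  (bits of 28 = 11100)
  bit 0 = 1: r = r^2 * 22 mod 31 = 1^2 * 22 = 1*22 = 22
  bit 1 = 1: r = r^2 * 22 mod 31 = 22^2 * 22 = 19*22 = 15
  bit 2 = 1: r = r^2 * 22 mod 31 = 15^2 * 22 = 8*22 = 21
  bit 3 = 0: r = r^2 mod 31 = 21^2 = 7
  bit 4 = 0: r = r^2 mod 31 = 7^2 = 18
  -> B = 18
s = B^a = 18^22 mod 31  (bits of 22 = 10110)
  bit 0 = 1: r = r^2 * 18 mod 31 = 1^2 * 18 = 1*18 = 18
  bit 1 = 0: r = r^2 mod 31 = 18^2 = 14
  bit 2 = 1: r = r^2 * 18 mod 31 = 14^2 * 18 = 10*18 = 25
  bit 3 = 1: r = r^2 * 18 mod 31 = 25^2 * 18 = 5*18 = 28
  bit 4 = 0: r = r^2 mod 31 = 28^2 = 9
  -> s = B^a = 9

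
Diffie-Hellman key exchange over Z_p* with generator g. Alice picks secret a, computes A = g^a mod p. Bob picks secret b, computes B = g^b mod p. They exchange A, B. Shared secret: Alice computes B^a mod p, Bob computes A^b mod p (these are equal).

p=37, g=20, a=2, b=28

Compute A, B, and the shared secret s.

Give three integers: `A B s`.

Answer: 30 9 7

Derivation:
A = 20^2 mod 37  (bits of 2 = 10)
  bit 0 = 1: r = r^2 * 20 mod 37 = 1^2 * 20 = 1*20 = 20
  bit 1 = 0: r = r^2 mod 37 = 20^2 = 30
  -> A = 30
B = 20^28 mod 37  (bits of 28 = 11100)
  bit 0 = 1: r = r^2 * 20 mod 37 = 1^2 * 20 = 1*20 = 20
  bit 1 = 1: r = r^2 * 20 mod 37 = 20^2 * 20 = 30*20 = 8
  bit 2 = 1: r = r^2 * 20 mod 37 = 8^2 * 20 = 27*20 = 22
  bit 3 = 0: r = r^2 mod 37 = 22^2 = 3
  bit 4 = 0: r = r^2 mod 37 = 3^2 = 9
  -> B = 9
s = B^a = 9^2 mod 37  (bits of 2 = 10)
  bit 0 = 1: r = r^2 * 9 mod 37 = 1^2 * 9 = 1*9 = 9
  bit 1 = 0: r = r^2 mod 37 = 9^2 = 7
  -> s = B^a = 7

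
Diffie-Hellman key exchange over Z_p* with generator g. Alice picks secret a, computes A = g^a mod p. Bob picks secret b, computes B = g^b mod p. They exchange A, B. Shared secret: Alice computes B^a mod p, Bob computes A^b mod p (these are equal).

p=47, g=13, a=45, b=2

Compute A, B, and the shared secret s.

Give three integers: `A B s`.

Answer: 29 28 42

Derivation:
A = 13^45 mod 47  (bits of 45 = 101101)
  bit 0 = 1: r = r^2 * 13 mod 47 = 1^2 * 13 = 1*13 = 13
  bit 1 = 0: r = r^2 mod 47 = 13^2 = 28
  bit 2 = 1: r = r^2 * 13 mod 47 = 28^2 * 13 = 32*13 = 40
  bit 3 = 1: r = r^2 * 13 mod 47 = 40^2 * 13 = 2*13 = 26
  bit 4 = 0: r = r^2 mod 47 = 26^2 = 18
  bit 5 = 1: r = r^2 * 13 mod 47 = 18^2 * 13 = 42*13 = 29
  -> A = 29
B = 13^2 mod 47  (bits of 2 = 10)
  bit 0 = 1: r = r^2 * 13 mod 47 = 1^2 * 13 = 1*13 = 13
  bit 1 = 0: r = r^2 mod 47 = 13^2 = 28
  -> B = 28
s = B^a = 28^45 mod 47  (bits of 45 = 101101)
  bit 0 = 1: r = r^2 * 28 mod 47 = 1^2 * 28 = 1*28 = 28
  bit 1 = 0: r = r^2 mod 47 = 28^2 = 32
  bit 2 = 1: r = r^2 * 28 mod 47 = 32^2 * 28 = 37*28 = 2
  bit 3 = 1: r = r^2 * 28 mod 47 = 2^2 * 28 = 4*28 = 18
  bit 4 = 0: r = r^2 mod 47 = 18^2 = 42
  bit 5 = 1: r = r^2 * 28 mod 47 = 42^2 * 28 = 25*28 = 42
  -> s = B^a = 42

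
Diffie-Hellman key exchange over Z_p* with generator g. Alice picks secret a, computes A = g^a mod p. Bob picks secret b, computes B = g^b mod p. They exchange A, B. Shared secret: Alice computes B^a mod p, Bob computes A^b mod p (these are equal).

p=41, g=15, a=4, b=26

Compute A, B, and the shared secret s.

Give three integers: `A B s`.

Answer: 31 36 10

Derivation:
A = 15^4 mod 41  (bits of 4 = 100)
  bit 0 = 1: r = r^2 * 15 mod 41 = 1^2 * 15 = 1*15 = 15
  bit 1 = 0: r = r^2 mod 41 = 15^2 = 20
  bit 2 = 0: r = r^2 mod 41 = 20^2 = 31
  -> A = 31
B = 15^26 mod 41  (bits of 26 = 11010)
  bit 0 = 1: r = r^2 * 15 mod 41 = 1^2 * 15 = 1*15 = 15
  bit 1 = 1: r = r^2 * 15 mod 41 = 15^2 * 15 = 20*15 = 13
  bit 2 = 0: r = r^2 mod 41 = 13^2 = 5
  bit 3 = 1: r = r^2 * 15 mod 41 = 5^2 * 15 = 25*15 = 6
  bit 4 = 0: r = r^2 mod 41 = 6^2 = 36
  -> B = 36
s = B^a = 36^4 mod 41  (bits of 4 = 100)
  bit 0 = 1: r = r^2 * 36 mod 41 = 1^2 * 36 = 1*36 = 36
  bit 1 = 0: r = r^2 mod 41 = 36^2 = 25
  bit 2 = 0: r = r^2 mod 41 = 25^2 = 10
  -> s = B^a = 10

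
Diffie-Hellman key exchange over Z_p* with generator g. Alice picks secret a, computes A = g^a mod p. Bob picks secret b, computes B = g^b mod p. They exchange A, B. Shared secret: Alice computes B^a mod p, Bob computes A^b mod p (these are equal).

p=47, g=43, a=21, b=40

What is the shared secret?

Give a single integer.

A = 43^21 mod 47  (bits of 21 = 10101)
  bit 0 = 1: r = r^2 * 43 mod 47 = 1^2 * 43 = 1*43 = 43
  bit 1 = 0: r = r^2 mod 47 = 43^2 = 16
  bit 2 = 1: r = r^2 * 43 mod 47 = 16^2 * 43 = 21*43 = 10
  bit 3 = 0: r = r^2 mod 47 = 10^2 = 6
  bit 4 = 1: r = r^2 * 43 mod 47 = 6^2 * 43 = 36*43 = 44
  -> A = 44
B = 43^40 mod 47  (bits of 40 = 101000)
  bit 0 = 1: r = r^2 * 43 mod 47 = 1^2 * 43 = 1*43 = 43
  bit 1 = 0: r = r^2 mod 47 = 43^2 = 16
  bit 2 = 1: r = r^2 * 43 mod 47 = 16^2 * 43 = 21*43 = 10
  bit 3 = 0: r = r^2 mod 47 = 10^2 = 6
  bit 4 = 0: r = r^2 mod 47 = 6^2 = 36
  bit 5 = 0: r = r^2 mod 47 = 36^2 = 27
  -> B = 27
s = B^a = 27^21 mod 47  (bits of 21 = 10101)
  bit 0 = 1: r = r^2 * 27 mod 47 = 1^2 * 27 = 1*27 = 27
  bit 1 = 0: r = r^2 mod 47 = 27^2 = 24
  bit 2 = 1: r = r^2 * 27 mod 47 = 24^2 * 27 = 12*27 = 42
  bit 3 = 0: r = r^2 mod 47 = 42^2 = 25
  bit 4 = 1: r = r^2 * 27 mod 47 = 25^2 * 27 = 14*27 = 2
  -> s = B^a = 2

Answer: 2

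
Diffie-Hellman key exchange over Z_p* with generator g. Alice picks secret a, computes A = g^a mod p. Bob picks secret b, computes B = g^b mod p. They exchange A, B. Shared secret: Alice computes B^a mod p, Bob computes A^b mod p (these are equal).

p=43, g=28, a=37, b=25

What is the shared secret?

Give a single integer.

Answer: 28

Derivation:
A = 28^37 mod 43  (bits of 37 = 100101)
  bit 0 = 1: r = r^2 * 28 mod 43 = 1^2 * 28 = 1*28 = 28
  bit 1 = 0: r = r^2 mod 43 = 28^2 = 10
  bit 2 = 0: r = r^2 mod 43 = 10^2 = 14
  bit 3 = 1: r = r^2 * 28 mod 43 = 14^2 * 28 = 24*28 = 27
  bit 4 = 0: r = r^2 mod 43 = 27^2 = 41
  bit 5 = 1: r = r^2 * 28 mod 43 = 41^2 * 28 = 4*28 = 26
  -> A = 26
B = 28^25 mod 43  (bits of 25 = 11001)
  bit 0 = 1: r = r^2 * 28 mod 43 = 1^2 * 28 = 1*28 = 28
  bit 1 = 1: r = r^2 * 28 mod 43 = 28^2 * 28 = 10*28 = 22
  bit 2 = 0: r = r^2 mod 43 = 22^2 = 11
  bit 3 = 0: r = r^2 mod 43 = 11^2 = 35
  bit 4 = 1: r = r^2 * 28 mod 43 = 35^2 * 28 = 21*28 = 29
  -> B = 29
s = B^a = 29^37 mod 43  (bits of 37 = 100101)
  bit 0 = 1: r = r^2 * 29 mod 43 = 1^2 * 29 = 1*29 = 29
  bit 1 = 0: r = r^2 mod 43 = 29^2 = 24
  bit 2 = 0: r = r^2 mod 43 = 24^2 = 17
  bit 3 = 1: r = r^2 * 29 mod 43 = 17^2 * 29 = 31*29 = 39
  bit 4 = 0: r = r^2 mod 43 = 39^2 = 16
  bit 5 = 1: r = r^2 * 29 mod 43 = 16^2 * 29 = 41*29 = 28
  -> s = B^a = 28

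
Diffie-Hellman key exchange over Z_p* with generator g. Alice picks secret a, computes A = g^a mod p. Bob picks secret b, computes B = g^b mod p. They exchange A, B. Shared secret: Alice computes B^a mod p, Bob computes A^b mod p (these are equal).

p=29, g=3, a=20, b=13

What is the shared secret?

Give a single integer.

Answer: 7

Derivation:
A = 3^20 mod 29  (bits of 20 = 10100)
  bit 0 = 1: r = r^2 * 3 mod 29 = 1^2 * 3 = 1*3 = 3
  bit 1 = 0: r = r^2 mod 29 = 3^2 = 9
  bit 2 = 1: r = r^2 * 3 mod 29 = 9^2 * 3 = 23*3 = 11
  bit 3 = 0: r = r^2 mod 29 = 11^2 = 5
  bit 4 = 0: r = r^2 mod 29 = 5^2 = 25
  -> A = 25
B = 3^13 mod 29  (bits of 13 = 1101)
  bit 0 = 1: r = r^2 * 3 mod 29 = 1^2 * 3 = 1*3 = 3
  bit 1 = 1: r = r^2 * 3 mod 29 = 3^2 * 3 = 9*3 = 27
  bit 2 = 0: r = r^2 mod 29 = 27^2 = 4
  bit 3 = 1: r = r^2 * 3 mod 29 = 4^2 * 3 = 16*3 = 19
  -> B = 19
s = B^a = 19^20 mod 29  (bits of 20 = 10100)
  bit 0 = 1: r = r^2 * 19 mod 29 = 1^2 * 19 = 1*19 = 19
  bit 1 = 0: r = r^2 mod 29 = 19^2 = 13
  bit 2 = 1: r = r^2 * 19 mod 29 = 13^2 * 19 = 24*19 = 21
  bit 3 = 0: r = r^2 mod 29 = 21^2 = 6
  bit 4 = 0: r = r^2 mod 29 = 6^2 = 7
  -> s = B^a = 7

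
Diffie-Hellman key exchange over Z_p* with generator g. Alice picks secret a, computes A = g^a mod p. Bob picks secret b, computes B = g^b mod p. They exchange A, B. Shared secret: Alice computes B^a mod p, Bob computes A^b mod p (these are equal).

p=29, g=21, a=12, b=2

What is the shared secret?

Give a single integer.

Answer: 25

Derivation:
A = 21^12 mod 29  (bits of 12 = 1100)
  bit 0 = 1: r = r^2 * 21 mod 29 = 1^2 * 21 = 1*21 = 21
  bit 1 = 1: r = r^2 * 21 mod 29 = 21^2 * 21 = 6*21 = 10
  bit 2 = 0: r = r^2 mod 29 = 10^2 = 13
  bit 3 = 0: r = r^2 mod 29 = 13^2 = 24
  -> A = 24
B = 21^2 mod 29  (bits of 2 = 10)
  bit 0 = 1: r = r^2 * 21 mod 29 = 1^2 * 21 = 1*21 = 21
  bit 1 = 0: r = r^2 mod 29 = 21^2 = 6
  -> B = 6
s = B^a = 6^12 mod 29  (bits of 12 = 1100)
  bit 0 = 1: r = r^2 * 6 mod 29 = 1^2 * 6 = 1*6 = 6
  bit 1 = 1: r = r^2 * 6 mod 29 = 6^2 * 6 = 7*6 = 13
  bit 2 = 0: r = r^2 mod 29 = 13^2 = 24
  bit 3 = 0: r = r^2 mod 29 = 24^2 = 25
  -> s = B^a = 25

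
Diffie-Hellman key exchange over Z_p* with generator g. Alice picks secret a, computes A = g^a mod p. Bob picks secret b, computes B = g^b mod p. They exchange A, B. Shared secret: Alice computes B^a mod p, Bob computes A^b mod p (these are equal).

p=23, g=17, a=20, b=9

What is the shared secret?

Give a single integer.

A = 17^20 mod 23  (bits of 20 = 10100)
  bit 0 = 1: r = r^2 * 17 mod 23 = 1^2 * 17 = 1*17 = 17
  bit 1 = 0: r = r^2 mod 23 = 17^2 = 13
  bit 2 = 1: r = r^2 * 17 mod 23 = 13^2 * 17 = 8*17 = 21
  bit 3 = 0: r = r^2 mod 23 = 21^2 = 4
  bit 4 = 0: r = r^2 mod 23 = 4^2 = 16
  -> A = 16
B = 17^9 mod 23  (bits of 9 = 1001)
  bit 0 = 1: r = r^2 * 17 mod 23 = 1^2 * 17 = 1*17 = 17
  bit 1 = 0: r = r^2 mod 23 = 17^2 = 13
  bit 2 = 0: r = r^2 mod 23 = 13^2 = 8
  bit 3 = 1: r = r^2 * 17 mod 23 = 8^2 * 17 = 18*17 = 7
  -> B = 7
s = B^a = 7^20 mod 23  (bits of 20 = 10100)
  bit 0 = 1: r = r^2 * 7 mod 23 = 1^2 * 7 = 1*7 = 7
  bit 1 = 0: r = r^2 mod 23 = 7^2 = 3
  bit 2 = 1: r = r^2 * 7 mod 23 = 3^2 * 7 = 9*7 = 17
  bit 3 = 0: r = r^2 mod 23 = 17^2 = 13
  bit 4 = 0: r = r^2 mod 23 = 13^2 = 8
  -> s = B^a = 8

Answer: 8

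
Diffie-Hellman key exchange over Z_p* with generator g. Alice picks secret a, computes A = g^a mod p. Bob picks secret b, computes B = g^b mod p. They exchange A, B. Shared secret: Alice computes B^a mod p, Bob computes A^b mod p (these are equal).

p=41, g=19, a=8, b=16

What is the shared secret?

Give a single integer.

A = 19^8 mod 41  (bits of 8 = 1000)
  bit 0 = 1: r = r^2 * 19 mod 41 = 1^2 * 19 = 1*19 = 19
  bit 1 = 0: r = r^2 mod 41 = 19^2 = 33
  bit 2 = 0: r = r^2 mod 41 = 33^2 = 23
  bit 3 = 0: r = r^2 mod 41 = 23^2 = 37
  -> A = 37
B = 19^16 mod 41  (bits of 16 = 10000)
  bit 0 = 1: r = r^2 * 19 mod 41 = 1^2 * 19 = 1*19 = 19
  bit 1 = 0: r = r^2 mod 41 = 19^2 = 33
  bit 2 = 0: r = r^2 mod 41 = 33^2 = 23
  bit 3 = 0: r = r^2 mod 41 = 23^2 = 37
  bit 4 = 0: r = r^2 mod 41 = 37^2 = 16
  -> B = 16
s = B^a = 16^8 mod 41  (bits of 8 = 1000)
  bit 0 = 1: r = r^2 * 16 mod 41 = 1^2 * 16 = 1*16 = 16
  bit 1 = 0: r = r^2 mod 41 = 16^2 = 10
  bit 2 = 0: r = r^2 mod 41 = 10^2 = 18
  bit 3 = 0: r = r^2 mod 41 = 18^2 = 37
  -> s = B^a = 37

Answer: 37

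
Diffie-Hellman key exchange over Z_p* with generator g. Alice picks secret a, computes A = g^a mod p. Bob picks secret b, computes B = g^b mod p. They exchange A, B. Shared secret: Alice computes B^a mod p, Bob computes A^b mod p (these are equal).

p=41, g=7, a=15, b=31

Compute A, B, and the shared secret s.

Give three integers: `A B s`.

A = 7^15 mod 41  (bits of 15 = 1111)
  bit 0 = 1: r = r^2 * 7 mod 41 = 1^2 * 7 = 1*7 = 7
  bit 1 = 1: r = r^2 * 7 mod 41 = 7^2 * 7 = 8*7 = 15
  bit 2 = 1: r = r^2 * 7 mod 41 = 15^2 * 7 = 20*7 = 17
  bit 3 = 1: r = r^2 * 7 mod 41 = 17^2 * 7 = 2*7 = 14
  -> A = 14
B = 7^31 mod 41  (bits of 31 = 11111)
  bit 0 = 1: r = r^2 * 7 mod 41 = 1^2 * 7 = 1*7 = 7
  bit 1 = 1: r = r^2 * 7 mod 41 = 7^2 * 7 = 8*7 = 15
  bit 2 = 1: r = r^2 * 7 mod 41 = 15^2 * 7 = 20*7 = 17
  bit 3 = 1: r = r^2 * 7 mod 41 = 17^2 * 7 = 2*7 = 14
  bit 4 = 1: r = r^2 * 7 mod 41 = 14^2 * 7 = 32*7 = 19
  -> B = 19
s = B^a = 19^15 mod 41  (bits of 15 = 1111)
  bit 0 = 1: r = r^2 * 19 mod 41 = 1^2 * 19 = 1*19 = 19
  bit 1 = 1: r = r^2 * 19 mod 41 = 19^2 * 19 = 33*19 = 12
  bit 2 = 1: r = r^2 * 19 mod 41 = 12^2 * 19 = 21*19 = 30
  bit 3 = 1: r = r^2 * 19 mod 41 = 30^2 * 19 = 39*19 = 3
  -> s = B^a = 3

Answer: 14 19 3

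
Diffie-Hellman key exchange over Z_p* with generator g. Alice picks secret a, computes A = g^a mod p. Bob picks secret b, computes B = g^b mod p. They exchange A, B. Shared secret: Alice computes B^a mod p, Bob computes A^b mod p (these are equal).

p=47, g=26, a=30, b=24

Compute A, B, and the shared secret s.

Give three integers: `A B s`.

Answer: 37 21 37

Derivation:
A = 26^30 mod 47  (bits of 30 = 11110)
  bit 0 = 1: r = r^2 * 26 mod 47 = 1^2 * 26 = 1*26 = 26
  bit 1 = 1: r = r^2 * 26 mod 47 = 26^2 * 26 = 18*26 = 45
  bit 2 = 1: r = r^2 * 26 mod 47 = 45^2 * 26 = 4*26 = 10
  bit 3 = 1: r = r^2 * 26 mod 47 = 10^2 * 26 = 6*26 = 15
  bit 4 = 0: r = r^2 mod 47 = 15^2 = 37
  -> A = 37
B = 26^24 mod 47  (bits of 24 = 11000)
  bit 0 = 1: r = r^2 * 26 mod 47 = 1^2 * 26 = 1*26 = 26
  bit 1 = 1: r = r^2 * 26 mod 47 = 26^2 * 26 = 18*26 = 45
  bit 2 = 0: r = r^2 mod 47 = 45^2 = 4
  bit 3 = 0: r = r^2 mod 47 = 4^2 = 16
  bit 4 = 0: r = r^2 mod 47 = 16^2 = 21
  -> B = 21
s = B^a = 21^30 mod 47  (bits of 30 = 11110)
  bit 0 = 1: r = r^2 * 21 mod 47 = 1^2 * 21 = 1*21 = 21
  bit 1 = 1: r = r^2 * 21 mod 47 = 21^2 * 21 = 18*21 = 2
  bit 2 = 1: r = r^2 * 21 mod 47 = 2^2 * 21 = 4*21 = 37
  bit 3 = 1: r = r^2 * 21 mod 47 = 37^2 * 21 = 6*21 = 32
  bit 4 = 0: r = r^2 mod 47 = 32^2 = 37
  -> s = B^a = 37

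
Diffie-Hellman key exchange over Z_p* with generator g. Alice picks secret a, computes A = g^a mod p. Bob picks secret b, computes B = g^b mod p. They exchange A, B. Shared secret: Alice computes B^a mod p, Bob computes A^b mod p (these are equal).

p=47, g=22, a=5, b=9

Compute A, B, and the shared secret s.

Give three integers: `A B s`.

A = 22^5 mod 47  (bits of 5 = 101)
  bit 0 = 1: r = r^2 * 22 mod 47 = 1^2 * 22 = 1*22 = 22
  bit 1 = 0: r = r^2 mod 47 = 22^2 = 14
  bit 2 = 1: r = r^2 * 22 mod 47 = 14^2 * 22 = 8*22 = 35
  -> A = 35
B = 22^9 mod 47  (bits of 9 = 1001)
  bit 0 = 1: r = r^2 * 22 mod 47 = 1^2 * 22 = 1*22 = 22
  bit 1 = 0: r = r^2 mod 47 = 22^2 = 14
  bit 2 = 0: r = r^2 mod 47 = 14^2 = 8
  bit 3 = 1: r = r^2 * 22 mod 47 = 8^2 * 22 = 17*22 = 45
  -> B = 45
s = B^a = 45^5 mod 47  (bits of 5 = 101)
  bit 0 = 1: r = r^2 * 45 mod 47 = 1^2 * 45 = 1*45 = 45
  bit 1 = 0: r = r^2 mod 47 = 45^2 = 4
  bit 2 = 1: r = r^2 * 45 mod 47 = 4^2 * 45 = 16*45 = 15
  -> s = B^a = 15

Answer: 35 45 15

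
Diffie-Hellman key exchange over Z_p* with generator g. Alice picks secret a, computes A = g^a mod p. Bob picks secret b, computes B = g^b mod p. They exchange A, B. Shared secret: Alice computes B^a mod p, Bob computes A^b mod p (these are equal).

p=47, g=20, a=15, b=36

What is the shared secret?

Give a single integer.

A = 20^15 mod 47  (bits of 15 = 1111)
  bit 0 = 1: r = r^2 * 20 mod 47 = 1^2 * 20 = 1*20 = 20
  bit 1 = 1: r = r^2 * 20 mod 47 = 20^2 * 20 = 24*20 = 10
  bit 2 = 1: r = r^2 * 20 mod 47 = 10^2 * 20 = 6*20 = 26
  bit 3 = 1: r = r^2 * 20 mod 47 = 26^2 * 20 = 18*20 = 31
  -> A = 31
B = 20^36 mod 47  (bits of 36 = 100100)
  bit 0 = 1: r = r^2 * 20 mod 47 = 1^2 * 20 = 1*20 = 20
  bit 1 = 0: r = r^2 mod 47 = 20^2 = 24
  bit 2 = 0: r = r^2 mod 47 = 24^2 = 12
  bit 3 = 1: r = r^2 * 20 mod 47 = 12^2 * 20 = 3*20 = 13
  bit 4 = 0: r = r^2 mod 47 = 13^2 = 28
  bit 5 = 0: r = r^2 mod 47 = 28^2 = 32
  -> B = 32
s = B^a = 32^15 mod 47  (bits of 15 = 1111)
  bit 0 = 1: r = r^2 * 32 mod 47 = 1^2 * 32 = 1*32 = 32
  bit 1 = 1: r = r^2 * 32 mod 47 = 32^2 * 32 = 37*32 = 9
  bit 2 = 1: r = r^2 * 32 mod 47 = 9^2 * 32 = 34*32 = 7
  bit 3 = 1: r = r^2 * 32 mod 47 = 7^2 * 32 = 2*32 = 17
  -> s = B^a = 17

Answer: 17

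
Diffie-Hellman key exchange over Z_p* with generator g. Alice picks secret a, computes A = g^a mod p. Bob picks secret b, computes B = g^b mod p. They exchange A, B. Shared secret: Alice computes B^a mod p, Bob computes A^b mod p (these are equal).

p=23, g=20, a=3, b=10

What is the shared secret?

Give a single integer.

A = 20^3 mod 23  (bits of 3 = 11)
  bit 0 = 1: r = r^2 * 20 mod 23 = 1^2 * 20 = 1*20 = 20
  bit 1 = 1: r = r^2 * 20 mod 23 = 20^2 * 20 = 9*20 = 19
  -> A = 19
B = 20^10 mod 23  (bits of 10 = 1010)
  bit 0 = 1: r = r^2 * 20 mod 23 = 1^2 * 20 = 1*20 = 20
  bit 1 = 0: r = r^2 mod 23 = 20^2 = 9
  bit 2 = 1: r = r^2 * 20 mod 23 = 9^2 * 20 = 12*20 = 10
  bit 3 = 0: r = r^2 mod 23 = 10^2 = 8
  -> B = 8
s = B^a = 8^3 mod 23  (bits of 3 = 11)
  bit 0 = 1: r = r^2 * 8 mod 23 = 1^2 * 8 = 1*8 = 8
  bit 1 = 1: r = r^2 * 8 mod 23 = 8^2 * 8 = 18*8 = 6
  -> s = B^a = 6

Answer: 6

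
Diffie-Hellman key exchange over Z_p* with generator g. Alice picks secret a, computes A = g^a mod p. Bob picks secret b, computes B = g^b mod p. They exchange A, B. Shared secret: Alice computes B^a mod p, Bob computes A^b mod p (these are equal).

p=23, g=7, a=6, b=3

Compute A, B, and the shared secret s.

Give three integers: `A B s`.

A = 7^6 mod 23  (bits of 6 = 110)
  bit 0 = 1: r = r^2 * 7 mod 23 = 1^2 * 7 = 1*7 = 7
  bit 1 = 1: r = r^2 * 7 mod 23 = 7^2 * 7 = 3*7 = 21
  bit 2 = 0: r = r^2 mod 23 = 21^2 = 4
  -> A = 4
B = 7^3 mod 23  (bits of 3 = 11)
  bit 0 = 1: r = r^2 * 7 mod 23 = 1^2 * 7 = 1*7 = 7
  bit 1 = 1: r = r^2 * 7 mod 23 = 7^2 * 7 = 3*7 = 21
  -> B = 21
s = B^a = 21^6 mod 23  (bits of 6 = 110)
  bit 0 = 1: r = r^2 * 21 mod 23 = 1^2 * 21 = 1*21 = 21
  bit 1 = 1: r = r^2 * 21 mod 23 = 21^2 * 21 = 4*21 = 15
  bit 2 = 0: r = r^2 mod 23 = 15^2 = 18
  -> s = B^a = 18

Answer: 4 21 18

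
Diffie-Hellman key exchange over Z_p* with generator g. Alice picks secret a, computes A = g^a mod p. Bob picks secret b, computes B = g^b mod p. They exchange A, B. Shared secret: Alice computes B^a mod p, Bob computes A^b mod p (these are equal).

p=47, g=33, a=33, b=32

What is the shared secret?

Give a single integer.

A = 33^33 mod 47  (bits of 33 = 100001)
  bit 0 = 1: r = r^2 * 33 mod 47 = 1^2 * 33 = 1*33 = 33
  bit 1 = 0: r = r^2 mod 47 = 33^2 = 8
  bit 2 = 0: r = r^2 mod 47 = 8^2 = 17
  bit 3 = 0: r = r^2 mod 47 = 17^2 = 7
  bit 4 = 0: r = r^2 mod 47 = 7^2 = 2
  bit 5 = 1: r = r^2 * 33 mod 47 = 2^2 * 33 = 4*33 = 38
  -> A = 38
B = 33^32 mod 47  (bits of 32 = 100000)
  bit 0 = 1: r = r^2 * 33 mod 47 = 1^2 * 33 = 1*33 = 33
  bit 1 = 0: r = r^2 mod 47 = 33^2 = 8
  bit 2 = 0: r = r^2 mod 47 = 8^2 = 17
  bit 3 = 0: r = r^2 mod 47 = 17^2 = 7
  bit 4 = 0: r = r^2 mod 47 = 7^2 = 2
  bit 5 = 0: r = r^2 mod 47 = 2^2 = 4
  -> B = 4
s = B^a = 4^33 mod 47  (bits of 33 = 100001)
  bit 0 = 1: r = r^2 * 4 mod 47 = 1^2 * 4 = 1*4 = 4
  bit 1 = 0: r = r^2 mod 47 = 4^2 = 16
  bit 2 = 0: r = r^2 mod 47 = 16^2 = 21
  bit 3 = 0: r = r^2 mod 47 = 21^2 = 18
  bit 4 = 0: r = r^2 mod 47 = 18^2 = 42
  bit 5 = 1: r = r^2 * 4 mod 47 = 42^2 * 4 = 25*4 = 6
  -> s = B^a = 6

Answer: 6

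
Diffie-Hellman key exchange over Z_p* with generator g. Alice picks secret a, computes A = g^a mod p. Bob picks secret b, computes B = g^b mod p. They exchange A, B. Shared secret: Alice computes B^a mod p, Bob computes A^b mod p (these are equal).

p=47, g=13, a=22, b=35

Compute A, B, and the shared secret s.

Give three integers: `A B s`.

A = 13^22 mod 47  (bits of 22 = 10110)
  bit 0 = 1: r = r^2 * 13 mod 47 = 1^2 * 13 = 1*13 = 13
  bit 1 = 0: r = r^2 mod 47 = 13^2 = 28
  bit 2 = 1: r = r^2 * 13 mod 47 = 28^2 * 13 = 32*13 = 40
  bit 3 = 1: r = r^2 * 13 mod 47 = 40^2 * 13 = 2*13 = 26
  bit 4 = 0: r = r^2 mod 47 = 26^2 = 18
  -> A = 18
B = 13^35 mod 47  (bits of 35 = 100011)
  bit 0 = 1: r = r^2 * 13 mod 47 = 1^2 * 13 = 1*13 = 13
  bit 1 = 0: r = r^2 mod 47 = 13^2 = 28
  bit 2 = 0: r = r^2 mod 47 = 28^2 = 32
  bit 3 = 0: r = r^2 mod 47 = 32^2 = 37
  bit 4 = 1: r = r^2 * 13 mod 47 = 37^2 * 13 = 6*13 = 31
  bit 5 = 1: r = r^2 * 13 mod 47 = 31^2 * 13 = 21*13 = 38
  -> B = 38
s = B^a = 38^22 mod 47  (bits of 22 = 10110)
  bit 0 = 1: r = r^2 * 38 mod 47 = 1^2 * 38 = 1*38 = 38
  bit 1 = 0: r = r^2 mod 47 = 38^2 = 34
  bit 2 = 1: r = r^2 * 38 mod 47 = 34^2 * 38 = 28*38 = 30
  bit 3 = 1: r = r^2 * 38 mod 47 = 30^2 * 38 = 7*38 = 31
  bit 4 = 0: r = r^2 mod 47 = 31^2 = 21
  -> s = B^a = 21

Answer: 18 38 21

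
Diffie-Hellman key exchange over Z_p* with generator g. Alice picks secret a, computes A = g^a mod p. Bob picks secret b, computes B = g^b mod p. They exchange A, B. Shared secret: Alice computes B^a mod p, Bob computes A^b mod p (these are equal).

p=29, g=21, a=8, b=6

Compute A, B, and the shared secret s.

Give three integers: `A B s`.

A = 21^8 mod 29  (bits of 8 = 1000)
  bit 0 = 1: r = r^2 * 21 mod 29 = 1^2 * 21 = 1*21 = 21
  bit 1 = 0: r = r^2 mod 29 = 21^2 = 6
  bit 2 = 0: r = r^2 mod 29 = 6^2 = 7
  bit 3 = 0: r = r^2 mod 29 = 7^2 = 20
  -> A = 20
B = 21^6 mod 29  (bits of 6 = 110)
  bit 0 = 1: r = r^2 * 21 mod 29 = 1^2 * 21 = 1*21 = 21
  bit 1 = 1: r = r^2 * 21 mod 29 = 21^2 * 21 = 6*21 = 10
  bit 2 = 0: r = r^2 mod 29 = 10^2 = 13
  -> B = 13
s = B^a = 13^8 mod 29  (bits of 8 = 1000)
  bit 0 = 1: r = r^2 * 13 mod 29 = 1^2 * 13 = 1*13 = 13
  bit 1 = 0: r = r^2 mod 29 = 13^2 = 24
  bit 2 = 0: r = r^2 mod 29 = 24^2 = 25
  bit 3 = 0: r = r^2 mod 29 = 25^2 = 16
  -> s = B^a = 16

Answer: 20 13 16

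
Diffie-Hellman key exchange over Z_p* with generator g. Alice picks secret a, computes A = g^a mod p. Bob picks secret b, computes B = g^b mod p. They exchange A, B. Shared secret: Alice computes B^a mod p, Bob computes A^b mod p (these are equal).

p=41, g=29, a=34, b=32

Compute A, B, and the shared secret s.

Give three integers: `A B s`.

Answer: 8 16 18

Derivation:
A = 29^34 mod 41  (bits of 34 = 100010)
  bit 0 = 1: r = r^2 * 29 mod 41 = 1^2 * 29 = 1*29 = 29
  bit 1 = 0: r = r^2 mod 41 = 29^2 = 21
  bit 2 = 0: r = r^2 mod 41 = 21^2 = 31
  bit 3 = 0: r = r^2 mod 41 = 31^2 = 18
  bit 4 = 1: r = r^2 * 29 mod 41 = 18^2 * 29 = 37*29 = 7
  bit 5 = 0: r = r^2 mod 41 = 7^2 = 8
  -> A = 8
B = 29^32 mod 41  (bits of 32 = 100000)
  bit 0 = 1: r = r^2 * 29 mod 41 = 1^2 * 29 = 1*29 = 29
  bit 1 = 0: r = r^2 mod 41 = 29^2 = 21
  bit 2 = 0: r = r^2 mod 41 = 21^2 = 31
  bit 3 = 0: r = r^2 mod 41 = 31^2 = 18
  bit 4 = 0: r = r^2 mod 41 = 18^2 = 37
  bit 5 = 0: r = r^2 mod 41 = 37^2 = 16
  -> B = 16
s = B^a = 16^34 mod 41  (bits of 34 = 100010)
  bit 0 = 1: r = r^2 * 16 mod 41 = 1^2 * 16 = 1*16 = 16
  bit 1 = 0: r = r^2 mod 41 = 16^2 = 10
  bit 2 = 0: r = r^2 mod 41 = 10^2 = 18
  bit 3 = 0: r = r^2 mod 41 = 18^2 = 37
  bit 4 = 1: r = r^2 * 16 mod 41 = 37^2 * 16 = 16*16 = 10
  bit 5 = 0: r = r^2 mod 41 = 10^2 = 18
  -> s = B^a = 18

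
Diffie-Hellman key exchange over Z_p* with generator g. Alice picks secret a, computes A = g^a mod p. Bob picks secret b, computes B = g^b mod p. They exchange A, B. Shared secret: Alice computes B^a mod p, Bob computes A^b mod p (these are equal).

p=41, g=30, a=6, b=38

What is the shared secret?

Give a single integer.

A = 30^6 mod 41  (bits of 6 = 110)
  bit 0 = 1: r = r^2 * 30 mod 41 = 1^2 * 30 = 1*30 = 30
  bit 1 = 1: r = r^2 * 30 mod 41 = 30^2 * 30 = 39*30 = 22
  bit 2 = 0: r = r^2 mod 41 = 22^2 = 33
  -> A = 33
B = 30^38 mod 41  (bits of 38 = 100110)
  bit 0 = 1: r = r^2 * 30 mod 41 = 1^2 * 30 = 1*30 = 30
  bit 1 = 0: r = r^2 mod 41 = 30^2 = 39
  bit 2 = 0: r = r^2 mod 41 = 39^2 = 4
  bit 3 = 1: r = r^2 * 30 mod 41 = 4^2 * 30 = 16*30 = 29
  bit 4 = 1: r = r^2 * 30 mod 41 = 29^2 * 30 = 21*30 = 15
  bit 5 = 0: r = r^2 mod 41 = 15^2 = 20
  -> B = 20
s = B^a = 20^6 mod 41  (bits of 6 = 110)
  bit 0 = 1: r = r^2 * 20 mod 41 = 1^2 * 20 = 1*20 = 20
  bit 1 = 1: r = r^2 * 20 mod 41 = 20^2 * 20 = 31*20 = 5
  bit 2 = 0: r = r^2 mod 41 = 5^2 = 25
  -> s = B^a = 25

Answer: 25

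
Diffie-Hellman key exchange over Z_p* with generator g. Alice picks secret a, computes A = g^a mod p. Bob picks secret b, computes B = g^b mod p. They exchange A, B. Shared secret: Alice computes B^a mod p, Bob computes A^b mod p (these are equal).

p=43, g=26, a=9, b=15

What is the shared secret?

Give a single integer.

A = 26^9 mod 43  (bits of 9 = 1001)
  bit 0 = 1: r = r^2 * 26 mod 43 = 1^2 * 26 = 1*26 = 26
  bit 1 = 0: r = r^2 mod 43 = 26^2 = 31
  bit 2 = 0: r = r^2 mod 43 = 31^2 = 15
  bit 3 = 1: r = r^2 * 26 mod 43 = 15^2 * 26 = 10*26 = 2
  -> A = 2
B = 26^15 mod 43  (bits of 15 = 1111)
  bit 0 = 1: r = r^2 * 26 mod 43 = 1^2 * 26 = 1*26 = 26
  bit 1 = 1: r = r^2 * 26 mod 43 = 26^2 * 26 = 31*26 = 32
  bit 2 = 1: r = r^2 * 26 mod 43 = 32^2 * 26 = 35*26 = 7
  bit 3 = 1: r = r^2 * 26 mod 43 = 7^2 * 26 = 6*26 = 27
  -> B = 27
s = B^a = 27^9 mod 43  (bits of 9 = 1001)
  bit 0 = 1: r = r^2 * 27 mod 43 = 1^2 * 27 = 1*27 = 27
  bit 1 = 0: r = r^2 mod 43 = 27^2 = 41
  bit 2 = 0: r = r^2 mod 43 = 41^2 = 4
  bit 3 = 1: r = r^2 * 27 mod 43 = 4^2 * 27 = 16*27 = 2
  -> s = B^a = 2

Answer: 2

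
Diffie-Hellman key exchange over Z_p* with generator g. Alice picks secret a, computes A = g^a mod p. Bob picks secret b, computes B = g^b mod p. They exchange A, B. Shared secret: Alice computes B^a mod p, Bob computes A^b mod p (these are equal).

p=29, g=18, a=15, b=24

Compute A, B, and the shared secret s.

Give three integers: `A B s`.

Answer: 11 7 7

Derivation:
A = 18^15 mod 29  (bits of 15 = 1111)
  bit 0 = 1: r = r^2 * 18 mod 29 = 1^2 * 18 = 1*18 = 18
  bit 1 = 1: r = r^2 * 18 mod 29 = 18^2 * 18 = 5*18 = 3
  bit 2 = 1: r = r^2 * 18 mod 29 = 3^2 * 18 = 9*18 = 17
  bit 3 = 1: r = r^2 * 18 mod 29 = 17^2 * 18 = 28*18 = 11
  -> A = 11
B = 18^24 mod 29  (bits of 24 = 11000)
  bit 0 = 1: r = r^2 * 18 mod 29 = 1^2 * 18 = 1*18 = 18
  bit 1 = 1: r = r^2 * 18 mod 29 = 18^2 * 18 = 5*18 = 3
  bit 2 = 0: r = r^2 mod 29 = 3^2 = 9
  bit 3 = 0: r = r^2 mod 29 = 9^2 = 23
  bit 4 = 0: r = r^2 mod 29 = 23^2 = 7
  -> B = 7
s = B^a = 7^15 mod 29  (bits of 15 = 1111)
  bit 0 = 1: r = r^2 * 7 mod 29 = 1^2 * 7 = 1*7 = 7
  bit 1 = 1: r = r^2 * 7 mod 29 = 7^2 * 7 = 20*7 = 24
  bit 2 = 1: r = r^2 * 7 mod 29 = 24^2 * 7 = 25*7 = 1
  bit 3 = 1: r = r^2 * 7 mod 29 = 1^2 * 7 = 1*7 = 7
  -> s = B^a = 7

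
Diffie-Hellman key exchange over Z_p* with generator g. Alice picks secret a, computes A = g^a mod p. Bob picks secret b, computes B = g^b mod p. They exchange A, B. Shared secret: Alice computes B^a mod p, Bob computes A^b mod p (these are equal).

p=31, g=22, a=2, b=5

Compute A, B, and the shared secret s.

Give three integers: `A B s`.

A = 22^2 mod 31  (bits of 2 = 10)
  bit 0 = 1: r = r^2 * 22 mod 31 = 1^2 * 22 = 1*22 = 22
  bit 1 = 0: r = r^2 mod 31 = 22^2 = 19
  -> A = 19
B = 22^5 mod 31  (bits of 5 = 101)
  bit 0 = 1: r = r^2 * 22 mod 31 = 1^2 * 22 = 1*22 = 22
  bit 1 = 0: r = r^2 mod 31 = 22^2 = 19
  bit 2 = 1: r = r^2 * 22 mod 31 = 19^2 * 22 = 20*22 = 6
  -> B = 6
s = B^a = 6^2 mod 31  (bits of 2 = 10)
  bit 0 = 1: r = r^2 * 6 mod 31 = 1^2 * 6 = 1*6 = 6
  bit 1 = 0: r = r^2 mod 31 = 6^2 = 5
  -> s = B^a = 5

Answer: 19 6 5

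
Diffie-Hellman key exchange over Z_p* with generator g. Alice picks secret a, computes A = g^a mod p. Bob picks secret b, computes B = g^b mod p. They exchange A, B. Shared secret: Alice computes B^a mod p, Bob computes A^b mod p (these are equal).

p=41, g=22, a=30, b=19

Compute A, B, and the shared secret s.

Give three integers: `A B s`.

A = 22^30 mod 41  (bits of 30 = 11110)
  bit 0 = 1: r = r^2 * 22 mod 41 = 1^2 * 22 = 1*22 = 22
  bit 1 = 1: r = r^2 * 22 mod 41 = 22^2 * 22 = 33*22 = 29
  bit 2 = 1: r = r^2 * 22 mod 41 = 29^2 * 22 = 21*22 = 11
  bit 3 = 1: r = r^2 * 22 mod 41 = 11^2 * 22 = 39*22 = 38
  bit 4 = 0: r = r^2 mod 41 = 38^2 = 9
  -> A = 9
B = 22^19 mod 41  (bits of 19 = 10011)
  bit 0 = 1: r = r^2 * 22 mod 41 = 1^2 * 22 = 1*22 = 22
  bit 1 = 0: r = r^2 mod 41 = 22^2 = 33
  bit 2 = 0: r = r^2 mod 41 = 33^2 = 23
  bit 3 = 1: r = r^2 * 22 mod 41 = 23^2 * 22 = 37*22 = 35
  bit 4 = 1: r = r^2 * 22 mod 41 = 35^2 * 22 = 36*22 = 13
  -> B = 13
s = B^a = 13^30 mod 41  (bits of 30 = 11110)
  bit 0 = 1: r = r^2 * 13 mod 41 = 1^2 * 13 = 1*13 = 13
  bit 1 = 1: r = r^2 * 13 mod 41 = 13^2 * 13 = 5*13 = 24
  bit 2 = 1: r = r^2 * 13 mod 41 = 24^2 * 13 = 2*13 = 26
  bit 3 = 1: r = r^2 * 13 mod 41 = 26^2 * 13 = 20*13 = 14
  bit 4 = 0: r = r^2 mod 41 = 14^2 = 32
  -> s = B^a = 32

Answer: 9 13 32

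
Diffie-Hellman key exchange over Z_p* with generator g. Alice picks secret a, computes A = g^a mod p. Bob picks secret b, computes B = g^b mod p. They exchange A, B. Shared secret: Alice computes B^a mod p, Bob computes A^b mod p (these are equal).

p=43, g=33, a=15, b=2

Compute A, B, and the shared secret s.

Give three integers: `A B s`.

Answer: 27 14 41

Derivation:
A = 33^15 mod 43  (bits of 15 = 1111)
  bit 0 = 1: r = r^2 * 33 mod 43 = 1^2 * 33 = 1*33 = 33
  bit 1 = 1: r = r^2 * 33 mod 43 = 33^2 * 33 = 14*33 = 32
  bit 2 = 1: r = r^2 * 33 mod 43 = 32^2 * 33 = 35*33 = 37
  bit 3 = 1: r = r^2 * 33 mod 43 = 37^2 * 33 = 36*33 = 27
  -> A = 27
B = 33^2 mod 43  (bits of 2 = 10)
  bit 0 = 1: r = r^2 * 33 mod 43 = 1^2 * 33 = 1*33 = 33
  bit 1 = 0: r = r^2 mod 43 = 33^2 = 14
  -> B = 14
s = B^a = 14^15 mod 43  (bits of 15 = 1111)
  bit 0 = 1: r = r^2 * 14 mod 43 = 1^2 * 14 = 1*14 = 14
  bit 1 = 1: r = r^2 * 14 mod 43 = 14^2 * 14 = 24*14 = 35
  bit 2 = 1: r = r^2 * 14 mod 43 = 35^2 * 14 = 21*14 = 36
  bit 3 = 1: r = r^2 * 14 mod 43 = 36^2 * 14 = 6*14 = 41
  -> s = B^a = 41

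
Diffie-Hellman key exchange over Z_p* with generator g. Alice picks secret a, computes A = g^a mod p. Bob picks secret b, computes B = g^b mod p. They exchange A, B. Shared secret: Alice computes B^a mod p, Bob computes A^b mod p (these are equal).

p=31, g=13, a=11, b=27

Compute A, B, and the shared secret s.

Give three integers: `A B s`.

Answer: 3 23 23

Derivation:
A = 13^11 mod 31  (bits of 11 = 1011)
  bit 0 = 1: r = r^2 * 13 mod 31 = 1^2 * 13 = 1*13 = 13
  bit 1 = 0: r = r^2 mod 31 = 13^2 = 14
  bit 2 = 1: r = r^2 * 13 mod 31 = 14^2 * 13 = 10*13 = 6
  bit 3 = 1: r = r^2 * 13 mod 31 = 6^2 * 13 = 5*13 = 3
  -> A = 3
B = 13^27 mod 31  (bits of 27 = 11011)
  bit 0 = 1: r = r^2 * 13 mod 31 = 1^2 * 13 = 1*13 = 13
  bit 1 = 1: r = r^2 * 13 mod 31 = 13^2 * 13 = 14*13 = 27
  bit 2 = 0: r = r^2 mod 31 = 27^2 = 16
  bit 3 = 1: r = r^2 * 13 mod 31 = 16^2 * 13 = 8*13 = 11
  bit 4 = 1: r = r^2 * 13 mod 31 = 11^2 * 13 = 28*13 = 23
  -> B = 23
s = B^a = 23^11 mod 31  (bits of 11 = 1011)
  bit 0 = 1: r = r^2 * 23 mod 31 = 1^2 * 23 = 1*23 = 23
  bit 1 = 0: r = r^2 mod 31 = 23^2 = 2
  bit 2 = 1: r = r^2 * 23 mod 31 = 2^2 * 23 = 4*23 = 30
  bit 3 = 1: r = r^2 * 23 mod 31 = 30^2 * 23 = 1*23 = 23
  -> s = B^a = 23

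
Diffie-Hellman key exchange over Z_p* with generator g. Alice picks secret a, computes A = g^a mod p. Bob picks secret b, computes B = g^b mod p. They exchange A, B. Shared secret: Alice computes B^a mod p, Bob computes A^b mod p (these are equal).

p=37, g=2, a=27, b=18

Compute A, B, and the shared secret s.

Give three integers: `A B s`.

Answer: 6 36 36

Derivation:
A = 2^27 mod 37  (bits of 27 = 11011)
  bit 0 = 1: r = r^2 * 2 mod 37 = 1^2 * 2 = 1*2 = 2
  bit 1 = 1: r = r^2 * 2 mod 37 = 2^2 * 2 = 4*2 = 8
  bit 2 = 0: r = r^2 mod 37 = 8^2 = 27
  bit 3 = 1: r = r^2 * 2 mod 37 = 27^2 * 2 = 26*2 = 15
  bit 4 = 1: r = r^2 * 2 mod 37 = 15^2 * 2 = 3*2 = 6
  -> A = 6
B = 2^18 mod 37  (bits of 18 = 10010)
  bit 0 = 1: r = r^2 * 2 mod 37 = 1^2 * 2 = 1*2 = 2
  bit 1 = 0: r = r^2 mod 37 = 2^2 = 4
  bit 2 = 0: r = r^2 mod 37 = 4^2 = 16
  bit 3 = 1: r = r^2 * 2 mod 37 = 16^2 * 2 = 34*2 = 31
  bit 4 = 0: r = r^2 mod 37 = 31^2 = 36
  -> B = 36
s = B^a = 36^27 mod 37  (bits of 27 = 11011)
  bit 0 = 1: r = r^2 * 36 mod 37 = 1^2 * 36 = 1*36 = 36
  bit 1 = 1: r = r^2 * 36 mod 37 = 36^2 * 36 = 1*36 = 36
  bit 2 = 0: r = r^2 mod 37 = 36^2 = 1
  bit 3 = 1: r = r^2 * 36 mod 37 = 1^2 * 36 = 1*36 = 36
  bit 4 = 1: r = r^2 * 36 mod 37 = 36^2 * 36 = 1*36 = 36
  -> s = B^a = 36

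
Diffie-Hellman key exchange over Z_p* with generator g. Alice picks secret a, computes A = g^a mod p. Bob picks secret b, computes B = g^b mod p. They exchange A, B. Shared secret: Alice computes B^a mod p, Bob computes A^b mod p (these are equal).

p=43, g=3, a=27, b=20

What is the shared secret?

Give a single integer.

Answer: 21

Derivation:
A = 3^27 mod 43  (bits of 27 = 11011)
  bit 0 = 1: r = r^2 * 3 mod 43 = 1^2 * 3 = 1*3 = 3
  bit 1 = 1: r = r^2 * 3 mod 43 = 3^2 * 3 = 9*3 = 27
  bit 2 = 0: r = r^2 mod 43 = 27^2 = 41
  bit 3 = 1: r = r^2 * 3 mod 43 = 41^2 * 3 = 4*3 = 12
  bit 4 = 1: r = r^2 * 3 mod 43 = 12^2 * 3 = 15*3 = 2
  -> A = 2
B = 3^20 mod 43  (bits of 20 = 10100)
  bit 0 = 1: r = r^2 * 3 mod 43 = 1^2 * 3 = 1*3 = 3
  bit 1 = 0: r = r^2 mod 43 = 3^2 = 9
  bit 2 = 1: r = r^2 * 3 mod 43 = 9^2 * 3 = 38*3 = 28
  bit 3 = 0: r = r^2 mod 43 = 28^2 = 10
  bit 4 = 0: r = r^2 mod 43 = 10^2 = 14
  -> B = 14
s = B^a = 14^27 mod 43  (bits of 27 = 11011)
  bit 0 = 1: r = r^2 * 14 mod 43 = 1^2 * 14 = 1*14 = 14
  bit 1 = 1: r = r^2 * 14 mod 43 = 14^2 * 14 = 24*14 = 35
  bit 2 = 0: r = r^2 mod 43 = 35^2 = 21
  bit 3 = 1: r = r^2 * 14 mod 43 = 21^2 * 14 = 11*14 = 25
  bit 4 = 1: r = r^2 * 14 mod 43 = 25^2 * 14 = 23*14 = 21
  -> s = B^a = 21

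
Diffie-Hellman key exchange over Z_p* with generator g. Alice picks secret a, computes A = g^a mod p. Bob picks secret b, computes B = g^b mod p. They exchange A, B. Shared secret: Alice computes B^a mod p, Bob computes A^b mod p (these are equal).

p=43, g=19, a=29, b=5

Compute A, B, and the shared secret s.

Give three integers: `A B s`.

A = 19^29 mod 43  (bits of 29 = 11101)
  bit 0 = 1: r = r^2 * 19 mod 43 = 1^2 * 19 = 1*19 = 19
  bit 1 = 1: r = r^2 * 19 mod 43 = 19^2 * 19 = 17*19 = 22
  bit 2 = 1: r = r^2 * 19 mod 43 = 22^2 * 19 = 11*19 = 37
  bit 3 = 0: r = r^2 mod 43 = 37^2 = 36
  bit 4 = 1: r = r^2 * 19 mod 43 = 36^2 * 19 = 6*19 = 28
  -> A = 28
B = 19^5 mod 43  (bits of 5 = 101)
  bit 0 = 1: r = r^2 * 19 mod 43 = 1^2 * 19 = 1*19 = 19
  bit 1 = 0: r = r^2 mod 43 = 19^2 = 17
  bit 2 = 1: r = r^2 * 19 mod 43 = 17^2 * 19 = 31*19 = 30
  -> B = 30
s = B^a = 30^29 mod 43  (bits of 29 = 11101)
  bit 0 = 1: r = r^2 * 30 mod 43 = 1^2 * 30 = 1*30 = 30
  bit 1 = 1: r = r^2 * 30 mod 43 = 30^2 * 30 = 40*30 = 39
  bit 2 = 1: r = r^2 * 30 mod 43 = 39^2 * 30 = 16*30 = 7
  bit 3 = 0: r = r^2 mod 43 = 7^2 = 6
  bit 4 = 1: r = r^2 * 30 mod 43 = 6^2 * 30 = 36*30 = 5
  -> s = B^a = 5

Answer: 28 30 5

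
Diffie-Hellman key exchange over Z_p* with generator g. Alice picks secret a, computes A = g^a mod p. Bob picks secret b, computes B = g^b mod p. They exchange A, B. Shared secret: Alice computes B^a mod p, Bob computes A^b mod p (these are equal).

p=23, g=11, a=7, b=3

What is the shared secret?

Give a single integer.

A = 11^7 mod 23  (bits of 7 = 111)
  bit 0 = 1: r = r^2 * 11 mod 23 = 1^2 * 11 = 1*11 = 11
  bit 1 = 1: r = r^2 * 11 mod 23 = 11^2 * 11 = 6*11 = 20
  bit 2 = 1: r = r^2 * 11 mod 23 = 20^2 * 11 = 9*11 = 7
  -> A = 7
B = 11^3 mod 23  (bits of 3 = 11)
  bit 0 = 1: r = r^2 * 11 mod 23 = 1^2 * 11 = 1*11 = 11
  bit 1 = 1: r = r^2 * 11 mod 23 = 11^2 * 11 = 6*11 = 20
  -> B = 20
s = B^a = 20^7 mod 23  (bits of 7 = 111)
  bit 0 = 1: r = r^2 * 20 mod 23 = 1^2 * 20 = 1*20 = 20
  bit 1 = 1: r = r^2 * 20 mod 23 = 20^2 * 20 = 9*20 = 19
  bit 2 = 1: r = r^2 * 20 mod 23 = 19^2 * 20 = 16*20 = 21
  -> s = B^a = 21

Answer: 21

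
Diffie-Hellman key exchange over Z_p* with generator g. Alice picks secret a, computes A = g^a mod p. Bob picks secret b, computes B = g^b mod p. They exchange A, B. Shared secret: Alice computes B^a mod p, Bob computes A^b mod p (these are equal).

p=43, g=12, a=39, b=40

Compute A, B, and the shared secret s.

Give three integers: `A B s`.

A = 12^39 mod 43  (bits of 39 = 100111)
  bit 0 = 1: r = r^2 * 12 mod 43 = 1^2 * 12 = 1*12 = 12
  bit 1 = 0: r = r^2 mod 43 = 12^2 = 15
  bit 2 = 0: r = r^2 mod 43 = 15^2 = 10
  bit 3 = 1: r = r^2 * 12 mod 43 = 10^2 * 12 = 14*12 = 39
  bit 4 = 1: r = r^2 * 12 mod 43 = 39^2 * 12 = 16*12 = 20
  bit 5 = 1: r = r^2 * 12 mod 43 = 20^2 * 12 = 13*12 = 27
  -> A = 27
B = 12^40 mod 43  (bits of 40 = 101000)
  bit 0 = 1: r = r^2 * 12 mod 43 = 1^2 * 12 = 1*12 = 12
  bit 1 = 0: r = r^2 mod 43 = 12^2 = 15
  bit 2 = 1: r = r^2 * 12 mod 43 = 15^2 * 12 = 10*12 = 34
  bit 3 = 0: r = r^2 mod 43 = 34^2 = 38
  bit 4 = 0: r = r^2 mod 43 = 38^2 = 25
  bit 5 = 0: r = r^2 mod 43 = 25^2 = 23
  -> B = 23
s = B^a = 23^39 mod 43  (bits of 39 = 100111)
  bit 0 = 1: r = r^2 * 23 mod 43 = 1^2 * 23 = 1*23 = 23
  bit 1 = 0: r = r^2 mod 43 = 23^2 = 13
  bit 2 = 0: r = r^2 mod 43 = 13^2 = 40
  bit 3 = 1: r = r^2 * 23 mod 43 = 40^2 * 23 = 9*23 = 35
  bit 4 = 1: r = r^2 * 23 mod 43 = 35^2 * 23 = 21*23 = 10
  bit 5 = 1: r = r^2 * 23 mod 43 = 10^2 * 23 = 14*23 = 21
  -> s = B^a = 21

Answer: 27 23 21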